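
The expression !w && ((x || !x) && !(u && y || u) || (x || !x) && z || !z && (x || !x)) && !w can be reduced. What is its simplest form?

!w && ((x || !x) && !(u && y || u) || (x || !x) && z || !z && (x || !x)) && !w
= !w && ((x || !x) && !u || (x || !x) && z || !z && (x || !x)) && !w   (absorption)
= !w && ((x || !x) && !u || x || !x) && !w   (distribution)
= !w && (x || !x) && !w   (absorption)
= !w && !w   (complement / identity)
= !w   (idempotence)

!w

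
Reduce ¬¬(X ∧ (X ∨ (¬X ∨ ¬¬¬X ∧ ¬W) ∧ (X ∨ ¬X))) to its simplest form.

¬¬(X ∧ (X ∨ (¬X ∨ ¬¬¬X ∧ ¬W) ∧ (X ∨ ¬X)))
= ¬¬(X ∧ (X ∨ ¬X ∨ ¬¬¬X ∧ ¬W))   [complement / identity]
= X ∧ (X ∨ ¬X ∨ ¬¬¬X ∧ ¬W)   [double negation]
= X ∧ (X ∨ ¬X ∨ ¬X ∧ ¬W)   [double negation]
= X ∧ (X ∨ ¬X)   [absorption]
= X   [complement / identity]

X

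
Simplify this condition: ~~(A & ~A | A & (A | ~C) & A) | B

A | B

~~(A & ~A | A & (A | ~C) & A) | B
= ~~(A & ~A | A & A) | B   [absorption]
= A & ~A | A & A | B   [double negation]
= A | B   [distribution]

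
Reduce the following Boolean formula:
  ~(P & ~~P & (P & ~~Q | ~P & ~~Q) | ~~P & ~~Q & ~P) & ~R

(~P | ~Q) & ~R

~(P & ~~P & (P & ~~Q | ~P & ~~Q) | ~~P & ~~Q & ~P) & ~R
= ~(P & ~~P & ~~Q | ~~P & ~~Q & ~P) & ~R   — distribution
= ~(~~P & ~~Q) & ~R   — distribution
= (~P | ~Q) & ~R   — De Morgan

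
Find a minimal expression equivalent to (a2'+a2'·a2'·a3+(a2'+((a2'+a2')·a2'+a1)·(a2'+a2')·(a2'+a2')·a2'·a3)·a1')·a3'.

(a2'+a2'·a2'·a3+(a2'+((a2'+a2')·a2'+a1)·(a2'+a2')·(a2'+a2')·a2'·a3)·a1')·a3'
= (a2'+a2'·a2'·a3+(a2'+((a2'+a2')·a2'+a1)·(a2'+a2')·a2'·a3)·a1')·a3'   [idempotence]
= (a2'+a2'·a2'·a3+(a2'+(a2'+a2')·a2'·a3)·a1')·a3'   [absorption]
= (a2'+a2'·a2'·a3+(a2'+a2'·a2'·a3)·a1')·a3'   [idempotence]
= (a2'+a2'·a2'·a3)·a3'   [absorption]
= (a2'+a2'·a3)·a3'   [idempotence]
= a2'·a3'   [absorption]

a2'·a3'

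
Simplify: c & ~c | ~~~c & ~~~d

c & ~c | ~~~c & ~~~d
= c & ~c | ~c & ~~~d   — double negation
= ~c & ~~~d   — complement / identity
= ~c & ~d   — double negation

~c & ~d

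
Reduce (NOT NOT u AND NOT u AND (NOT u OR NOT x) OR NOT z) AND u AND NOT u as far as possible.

(NOT NOT u AND NOT u AND (NOT u OR NOT x) OR NOT z) AND u AND NOT u
= (NOT NOT u AND NOT u OR NOT z) AND u AND NOT u   — absorption
= (u AND NOT u OR NOT z) AND u AND NOT u   — double negation
= u AND NOT u   — absorption
= FALSE   — complement

FALSE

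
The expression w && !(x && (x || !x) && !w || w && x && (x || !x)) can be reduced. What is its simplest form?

w && !(x && (x || !x) && !w || w && x && (x || !x))
= w && !(x && (x || !x))   [distribution]
= w && !x   [complement / identity]

w && !x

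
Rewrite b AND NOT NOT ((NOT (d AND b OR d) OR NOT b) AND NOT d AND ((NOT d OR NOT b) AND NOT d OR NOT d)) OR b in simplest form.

b

b AND NOT NOT ((NOT (d AND b OR d) OR NOT b) AND NOT d AND ((NOT d OR NOT b) AND NOT d OR NOT d)) OR b
= b AND NOT NOT ((NOT d OR NOT b) AND NOT d AND ((NOT d OR NOT b) AND NOT d OR NOT d)) OR b   (absorption)
= b AND NOT NOT ((NOT d OR NOT b) AND NOT d) OR b   (absorption)
= b AND NOT NOT NOT d OR b   (absorption)
= b AND NOT d OR b   (double negation)
= b   (absorption)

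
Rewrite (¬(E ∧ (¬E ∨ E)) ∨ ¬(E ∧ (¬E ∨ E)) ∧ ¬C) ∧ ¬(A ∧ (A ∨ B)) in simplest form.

¬E ∧ ¬A

(¬(E ∧ (¬E ∨ E)) ∨ ¬(E ∧ (¬E ∨ E)) ∧ ¬C) ∧ ¬(A ∧ (A ∨ B))
= ¬(E ∧ (¬E ∨ E)) ∧ ¬(A ∧ (A ∨ B))   — absorption
= ¬(E ∧ (¬E ∨ E)) ∧ ¬A   — absorption
= ¬E ∧ ¬A   — complement / identity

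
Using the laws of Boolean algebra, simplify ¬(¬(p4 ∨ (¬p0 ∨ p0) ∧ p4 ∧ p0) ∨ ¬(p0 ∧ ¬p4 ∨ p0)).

¬(¬(p4 ∨ (¬p0 ∨ p0) ∧ p4 ∧ p0) ∨ ¬(p0 ∧ ¬p4 ∨ p0))
= ¬(¬(p4 ∨ p4 ∧ p0) ∨ ¬(p0 ∧ ¬p4 ∨ p0))   (complement / identity)
= ¬(¬(p4 ∨ p4 ∧ p0) ∨ ¬p0)   (absorption)
= (p4 ∨ p4 ∧ p0) ∧ p0   (De Morgan)
= p4 ∧ p0   (absorption)

p4 ∧ p0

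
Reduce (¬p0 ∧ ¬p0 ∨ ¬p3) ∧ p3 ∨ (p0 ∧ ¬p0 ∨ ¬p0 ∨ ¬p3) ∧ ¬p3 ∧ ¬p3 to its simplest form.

(¬p0 ∧ ¬p0 ∨ ¬p3) ∧ p3 ∨ (p0 ∧ ¬p0 ∨ ¬p0 ∨ ¬p3) ∧ ¬p3 ∧ ¬p3
= (¬p0 ∨ ¬p3) ∧ p3 ∨ (p0 ∧ ¬p0 ∨ ¬p0 ∨ ¬p3) ∧ ¬p3 ∧ ¬p3   (idempotence)
= (¬p0 ∨ ¬p3) ∧ p3 ∨ (¬p0 ∨ ¬p3) ∧ ¬p3 ∧ ¬p3   (complement / identity)
= (¬p0 ∨ ¬p3) ∧ p3 ∨ (¬p0 ∨ ¬p3) ∧ ¬p3   (idempotence)
= ¬p0 ∨ ¬p3   (distribution)

¬p0 ∨ ¬p3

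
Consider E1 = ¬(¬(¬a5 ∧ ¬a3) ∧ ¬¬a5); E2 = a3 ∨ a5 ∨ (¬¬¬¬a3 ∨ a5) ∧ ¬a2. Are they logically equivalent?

E1: ¬(¬(¬a5 ∧ ¬a3) ∧ ¬¬a5)
    = ¬a5 ∧ ¬a3 ∨ ¬a5
    = ¬a5
E2: a3 ∨ a5 ∨ (¬¬¬¬a3 ∨ a5) ∧ ¬a2
    = a3 ∨ a5 ∨ (¬¬a3 ∨ a5) ∧ ¬a2
    = a3 ∨ a5 ∨ (a3 ∨ a5) ∧ ¬a2
    = a3 ∨ a5
These differ: at a2=1, a3=1, a5=1, E1 = 0 but E2 = 1.

No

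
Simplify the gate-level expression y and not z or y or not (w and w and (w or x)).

y or not w

y and not z or y or not (w and w and (w or x))
= y or not (w and w and (w or x))   (absorption)
= y or not (w and w)   (absorption)
= y or not w   (idempotence)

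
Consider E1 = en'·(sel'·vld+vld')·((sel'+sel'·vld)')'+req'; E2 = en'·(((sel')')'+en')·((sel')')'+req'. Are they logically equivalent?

E1: en'·(sel'·vld+vld')·((sel'+sel'·vld)')'+req'
    = en'·(sel'·vld+vld')·(sel'+sel'·vld)+req'
    = en'·(vld'·sel'+sel'·vld)+req'
    = en'·sel'+req'
E2: en'·(((sel')')'+en')·((sel')')'+req'
    = en'·((sel')')'+req'
    = en'·sel'+req'
Both reduce to en'·sel'+req', so they are equivalent.

Yes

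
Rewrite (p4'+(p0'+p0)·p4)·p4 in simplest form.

(p4'+(p0'+p0)·p4)·p4
= (p4'+p4)·p4   — complement / identity
= p4   — complement / identity

p4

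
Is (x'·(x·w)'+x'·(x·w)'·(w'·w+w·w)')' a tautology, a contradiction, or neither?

neither

(x'·(x·w)'+x'·(x·w)'·(w'·w+w·w)')'
= (x'·(x·w)'+x'·(x·w)'·w')'
= (x'·(x·w)')'
= x+x·w
= x
This depends on x, so it is not a constant.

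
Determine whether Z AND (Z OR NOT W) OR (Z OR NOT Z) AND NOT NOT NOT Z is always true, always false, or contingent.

always true

Z AND (Z OR NOT W) OR (Z OR NOT Z) AND NOT NOT NOT Z
= Z AND (Z OR NOT W) OR NOT NOT NOT Z   (complement / identity)
= Z AND (Z OR NOT W) OR NOT Z   (double negation)
= Z OR NOT Z   (absorption)
= TRUE   (complement)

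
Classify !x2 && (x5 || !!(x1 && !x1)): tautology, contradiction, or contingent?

contingent

!x2 && (x5 || !!(x1 && !x1))
= !x2 && (x5 || x1 && !x1)   (double negation)
= !x2 && x5   (complement / identity)
This depends on x2, x5, so it is not a constant.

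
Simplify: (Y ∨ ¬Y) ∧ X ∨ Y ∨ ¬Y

(Y ∨ ¬Y) ∧ X ∨ Y ∨ ¬Y
= Y ∨ ¬Y   (absorption)
= True   (complement)

True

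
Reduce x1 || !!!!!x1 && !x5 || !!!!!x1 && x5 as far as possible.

true

x1 || !!!!!x1 && !x5 || !!!!!x1 && x5
= x1 || !!!!!x1   [distribution]
= x1 || !!!x1   [double negation]
= x1 || !x1   [double negation]
= true   [complement]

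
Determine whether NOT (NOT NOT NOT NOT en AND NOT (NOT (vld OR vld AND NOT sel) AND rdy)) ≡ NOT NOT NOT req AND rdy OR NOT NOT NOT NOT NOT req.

E1: NOT (NOT NOT NOT NOT en AND NOT (NOT (vld OR vld AND NOT sel) AND rdy))
    = NOT (NOT NOT NOT NOT en AND NOT (NOT vld AND rdy))
    = NOT (NOT NOT en AND NOT (NOT vld AND rdy))
    = NOT en OR NOT vld AND rdy
E2: NOT NOT NOT req AND rdy OR NOT NOT NOT NOT NOT req
    = NOT NOT NOT req AND rdy OR NOT NOT NOT req
    = NOT NOT NOT req
    = NOT req
These differ: at en=0, rdy=0, req=1, sel=1, vld=0, E1 = 1 but E2 = 0.

No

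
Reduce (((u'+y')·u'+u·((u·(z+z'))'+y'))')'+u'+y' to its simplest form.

(((u'+y')·u'+u·((u·(z+z'))'+y'))')'+u'+y'
= (((u'+y')·u'+u·(u'+y'))')'+u'+y'   — complement / identity
= ((u'+y')')'+u'+y'   — distribution
= u'+y'+u'+y'   — double negation
= u'+y'   — idempotence

u'+y'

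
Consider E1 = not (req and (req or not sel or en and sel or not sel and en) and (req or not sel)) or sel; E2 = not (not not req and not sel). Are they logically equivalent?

E1: not (req and (req or not sel or en and sel or not sel and en) and (req or not sel)) or sel
    = not (req and (req or not sel or en) and (req or not sel)) or sel
    = not (req and (req or not sel)) or sel
    = not req or sel
E2: not (not not req and not sel)
    = not req or sel
Both reduce to not req or sel, so they are equivalent.

Yes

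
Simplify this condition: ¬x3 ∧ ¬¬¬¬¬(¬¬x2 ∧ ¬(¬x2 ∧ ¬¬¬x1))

¬x3 ∧ ¬¬¬¬¬(¬¬x2 ∧ ¬(¬x2 ∧ ¬¬¬x1))
= ¬x3 ∧ ¬¬¬¬¬(¬¬x2 ∧ ¬(¬x2 ∧ ¬x1))   [double negation]
= ¬x3 ∧ ¬¬¬¬¬(¬¬x2 ∧ (x2 ∨ x1))   [De Morgan]
= ¬x3 ∧ ¬¬¬¬¬(x2 ∧ (x2 ∨ x1))   [double negation]
= ¬x3 ∧ ¬¬¬¬¬x2   [absorption]
= ¬x3 ∧ ¬¬¬x2   [double negation]
= ¬x3 ∧ ¬x2   [double negation]

¬x3 ∧ ¬x2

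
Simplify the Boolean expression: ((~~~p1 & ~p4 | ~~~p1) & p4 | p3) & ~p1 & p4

~p1 & p4

((~~~p1 & ~p4 | ~~~p1) & p4 | p3) & ~p1 & p4
= (~~~p1 & p4 | p3) & ~p1 & p4   — absorption
= (~p1 & p4 | p3) & ~p1 & p4   — double negation
= ~p1 & p4   — absorption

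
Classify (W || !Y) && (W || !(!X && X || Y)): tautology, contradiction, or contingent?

contingent

(W || !Y) && (W || !(!X && X || Y))
= (W || !Y) && (W || !Y)   — complement / identity
= W || !Y   — idempotence
This depends on W, Y, so it is not a constant.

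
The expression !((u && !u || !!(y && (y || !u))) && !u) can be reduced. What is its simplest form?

!y || u

!((u && !u || !!(y && (y || !u))) && !u)
= !((u && !u || !!y) && !u)
= !(!!y && !u)
= !y || u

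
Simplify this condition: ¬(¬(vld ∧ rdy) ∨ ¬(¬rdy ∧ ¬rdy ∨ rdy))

vld ∧ rdy

¬(¬(vld ∧ rdy) ∨ ¬(¬rdy ∧ ¬rdy ∨ rdy))
= vld ∧ rdy ∧ (¬rdy ∧ ¬rdy ∨ rdy)   — De Morgan
= vld ∧ rdy ∧ (¬rdy ∨ rdy)   — idempotence
= vld ∧ rdy   — complement / identity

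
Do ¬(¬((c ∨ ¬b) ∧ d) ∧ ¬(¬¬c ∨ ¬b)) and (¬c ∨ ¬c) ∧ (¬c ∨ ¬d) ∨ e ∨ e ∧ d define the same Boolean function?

E1: ¬(¬((c ∨ ¬b) ∧ d) ∧ ¬(¬¬c ∨ ¬b))
    = ¬(¬((c ∨ ¬b) ∧ d) ∧ ¬(c ∨ ¬b))   [double negation]
    = (c ∨ ¬b) ∧ d ∨ c ∨ ¬b   [De Morgan]
    = c ∨ ¬b   [absorption]
E2: (¬c ∨ ¬c) ∧ (¬c ∨ ¬d) ∨ e ∨ e ∧ d
    = ¬c ∨ ¬c ∧ ¬d ∨ e ∨ e ∧ d   [distribution]
    = ¬c ∨ e ∨ e ∧ d   [absorption]
    = ¬c ∨ e   [absorption]
These differ: at b=1, c=1, d=0, e=0, E1 = 1 but E2 = 0.

No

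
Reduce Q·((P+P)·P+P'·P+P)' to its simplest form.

Q·P'

Q·((P+P)·P+P'·P+P)'
= Q·(P·P+P'·P+P)'   [idempotence]
= Q·(P+P)'   [distribution]
= Q·P'   [idempotence]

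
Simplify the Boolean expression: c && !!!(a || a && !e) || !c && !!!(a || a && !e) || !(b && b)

!a || !b

c && !!!(a || a && !e) || !c && !!!(a || a && !e) || !(b && b)
= c && !!!(a || a && !e) || !c && !!!(a || a && !e) || !b   [idempotence]
= !!!(a || a && !e) || !b   [distribution]
= !!!a || !b   [absorption]
= !a || !b   [double negation]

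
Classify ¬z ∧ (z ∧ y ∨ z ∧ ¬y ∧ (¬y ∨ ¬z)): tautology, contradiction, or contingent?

contradiction

¬z ∧ (z ∧ y ∨ z ∧ ¬y ∧ (¬y ∨ ¬z))
= ¬z ∧ (z ∧ y ∨ z ∧ ¬y)   [absorption]
= ¬z ∧ z   [distribution]
= False   [complement]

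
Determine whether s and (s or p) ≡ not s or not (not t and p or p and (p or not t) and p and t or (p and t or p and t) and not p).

No

E1: s and (s or p)
    = s   — absorption
E2: not s or not (not t and p or p and (p or not t) and p and t or (p and t or p and t) and not p)
    = not s or not (not t and p or p and (p or not t) and p and t or p and t and not p)   — idempotence
    = not s or not (not t and p or p and p and t or p and t and not p)   — absorption
    = not s or not (not t and p or p and t)   — distribution
    = not s or not p   — distribution
These differ: at p=0, s=0, t=0, E1 = 0 but E2 = 1.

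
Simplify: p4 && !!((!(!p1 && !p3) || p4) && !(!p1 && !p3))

p4 && (p1 || p3)

p4 && !!((!(!p1 && !p3) || p4) && !(!p1 && !p3))
= p4 && !!!(!p1 && !p3)   [absorption]
= p4 && !!(p1 || p3)   [De Morgan]
= p4 && (p1 || p3)   [double negation]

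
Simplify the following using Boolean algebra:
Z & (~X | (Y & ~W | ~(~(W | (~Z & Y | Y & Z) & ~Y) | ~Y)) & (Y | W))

Z & (~X | (Y & ~W | ~(~(W | (~Z & Y | Y & Z) & ~Y) | ~Y)) & (Y | W))
= Z & (~X | (Y & ~W | ~(~(W | Y & ~Y) | ~Y)) & (Y | W))   [distribution]
= Z & (~X | (Y & ~W | (W | Y & ~Y) & Y) & (Y | W))   [De Morgan]
= Z & (~X | (Y & ~W | W & Y) & (Y | W))   [complement / identity]
= Z & (~X | Y & (Y | W))   [distribution]
= Z & (~X | Y)   [absorption]

Z & (~X | Y)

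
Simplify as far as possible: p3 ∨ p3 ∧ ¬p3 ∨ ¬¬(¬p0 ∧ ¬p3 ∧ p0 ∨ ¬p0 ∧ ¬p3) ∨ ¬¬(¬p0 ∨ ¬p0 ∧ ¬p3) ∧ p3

p3 ∨ ¬p0

p3 ∨ p3 ∧ ¬p3 ∨ ¬¬(¬p0 ∧ ¬p3 ∧ p0 ∨ ¬p0 ∧ ¬p3) ∨ ¬¬(¬p0 ∨ ¬p0 ∧ ¬p3) ∧ p3
= p3 ∨ p3 ∧ ¬p3 ∨ ¬¬(¬p0 ∧ ¬p3) ∨ ¬¬(¬p0 ∨ ¬p0 ∧ ¬p3) ∧ p3   (absorption)
= p3 ∨ ¬¬(¬p0 ∧ ¬p3) ∨ ¬¬(¬p0 ∨ ¬p0 ∧ ¬p3) ∧ p3   (complement / identity)
= p3 ∨ ¬¬(¬p0 ∧ ¬p3) ∨ ¬¬¬p0 ∧ p3   (absorption)
= p3 ∨ ¬p0 ∧ ¬p3 ∨ ¬¬¬p0 ∧ p3   (double negation)
= p3 ∨ ¬p0 ∧ ¬p3 ∨ ¬p0 ∧ p3   (double negation)
= p3 ∨ ¬p0   (distribution)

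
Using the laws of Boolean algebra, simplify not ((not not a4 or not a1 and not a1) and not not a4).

not ((not not a4 or not a1 and not a1) and not not a4)
= not ((not not a4 or not a1) and not not a4)   — idempotence
= not not not a4   — absorption
= not a4   — double negation

not a4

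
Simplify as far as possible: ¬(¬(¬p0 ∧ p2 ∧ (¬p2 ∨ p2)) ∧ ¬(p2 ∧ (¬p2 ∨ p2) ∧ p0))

¬(¬(¬p0 ∧ p2 ∧ (¬p2 ∨ p2)) ∧ ¬(p2 ∧ (¬p2 ∨ p2) ∧ p0))
= ¬p0 ∧ p2 ∧ (¬p2 ∨ p2) ∨ p2 ∧ (¬p2 ∨ p2) ∧ p0   — De Morgan
= p2 ∧ (¬p2 ∨ p2)   — distribution
= p2   — complement / identity

p2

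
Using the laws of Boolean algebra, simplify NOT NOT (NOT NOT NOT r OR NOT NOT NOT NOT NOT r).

NOT r

NOT NOT (NOT NOT NOT r OR NOT NOT NOT NOT NOT r)
= NOT (NOT NOT r AND NOT NOT NOT NOT r)   — De Morgan
= NOT (NOT NOT r AND NOT NOT r)   — double negation
= NOT r OR NOT r   — De Morgan
= NOT r   — idempotence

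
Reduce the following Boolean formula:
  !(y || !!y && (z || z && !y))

!(y || !!y && (z || z && !y))
= !(y || y && (z || z && !y))   — double negation
= !(y || y && z)   — absorption
= !y   — absorption

!y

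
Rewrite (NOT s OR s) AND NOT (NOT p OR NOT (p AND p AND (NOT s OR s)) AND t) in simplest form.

(NOT s OR s) AND NOT (NOT p OR NOT (p AND p AND (NOT s OR s)) AND t)
= NOT (NOT p OR NOT (p AND p AND (NOT s OR s)) AND t)   [complement / identity]
= NOT (NOT p OR NOT (p AND p) AND t)   [complement / identity]
= NOT (NOT p OR NOT p AND t)   [idempotence]
= NOT NOT p   [absorption]
= p   [double negation]

p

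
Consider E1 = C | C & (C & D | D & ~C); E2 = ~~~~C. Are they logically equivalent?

E1: C | C & (C & D | D & ~C)
    = C | C & D   (distribution)
    = C   (absorption)
E2: ~~~~C
    = ~~C   (double negation)
    = C   (double negation)
Both reduce to C, so they are equivalent.

Yes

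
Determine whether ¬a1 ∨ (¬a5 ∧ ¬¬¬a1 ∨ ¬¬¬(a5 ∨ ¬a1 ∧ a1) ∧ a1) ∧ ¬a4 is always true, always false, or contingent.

contingent

¬a1 ∨ (¬a5 ∧ ¬¬¬a1 ∨ ¬¬¬(a5 ∨ ¬a1 ∧ a1) ∧ a1) ∧ ¬a4
= ¬a1 ∨ (¬a5 ∧ ¬¬¬a1 ∨ ¬¬¬a5 ∧ a1) ∧ ¬a4
= ¬a1 ∨ (¬a5 ∧ ¬¬¬a1 ∨ ¬a5 ∧ a1) ∧ ¬a4
= ¬a1 ∨ (¬a5 ∧ ¬a1 ∨ ¬a5 ∧ a1) ∧ ¬a4
= ¬a1 ∨ ¬a5 ∧ ¬a4
This depends on a1, a4, a5, so it is not a constant.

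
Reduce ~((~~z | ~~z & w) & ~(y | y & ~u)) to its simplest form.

~((~~z | ~~z & w) & ~(y | y & ~u))
= ~(~~z & ~(y | y & ~u))   — absorption
= ~z | y | y & ~u   — De Morgan
= ~z | y   — absorption

~z | y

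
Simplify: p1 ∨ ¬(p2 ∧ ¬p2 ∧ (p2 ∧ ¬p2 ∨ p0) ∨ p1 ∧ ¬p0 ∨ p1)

True

p1 ∨ ¬(p2 ∧ ¬p2 ∧ (p2 ∧ ¬p2 ∨ p0) ∨ p1 ∧ ¬p0 ∨ p1)
= p1 ∨ ¬(p2 ∧ ¬p2 ∨ p1 ∧ ¬p0 ∨ p1)
= p1 ∨ ¬(p2 ∧ ¬p2 ∨ p1)
= p1 ∨ ¬p1
= True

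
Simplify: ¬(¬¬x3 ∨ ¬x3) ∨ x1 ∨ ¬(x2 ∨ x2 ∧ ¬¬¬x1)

x1 ∨ ¬x2

¬(¬¬x3 ∨ ¬x3) ∨ x1 ∨ ¬(x2 ∨ x2 ∧ ¬¬¬x1)
= ¬(¬¬x3 ∨ ¬x3) ∨ x1 ∨ ¬(x2 ∨ x2 ∧ ¬x1)   — double negation
= ¬(¬¬x3 ∨ ¬x3) ∨ x1 ∨ ¬x2   — absorption
= ¬x3 ∧ x3 ∨ x1 ∨ ¬x2   — De Morgan
= x1 ∨ ¬x2   — complement / identity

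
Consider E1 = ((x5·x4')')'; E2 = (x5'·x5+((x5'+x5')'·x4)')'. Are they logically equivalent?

No

E1: ((x5·x4')')'
    = x5·x4'   — double negation
E2: (x5'·x5+((x5'+x5')'·x4)')'
    = (((x5'+x5')'·x4)')'   — complement / identity
    = (((x5')'·x4)')'   — idempotence
    = ((x5·x4)')'   — double negation
    = x5·x4   — double negation
These differ: at x4=0, x5=1, E1 = 1 but E2 = 0.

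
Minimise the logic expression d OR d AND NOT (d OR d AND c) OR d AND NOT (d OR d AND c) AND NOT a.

d

d OR d AND NOT (d OR d AND c) OR d AND NOT (d OR d AND c) AND NOT a
= d OR d AND NOT (d OR d AND c)   (absorption)
= d OR d AND NOT d   (absorption)
= d   (complement / identity)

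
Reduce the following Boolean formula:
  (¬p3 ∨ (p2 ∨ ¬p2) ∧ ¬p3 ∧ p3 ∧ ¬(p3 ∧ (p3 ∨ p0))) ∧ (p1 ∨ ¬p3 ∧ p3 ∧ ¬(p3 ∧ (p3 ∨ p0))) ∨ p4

(¬p3 ∨ (p2 ∨ ¬p2) ∧ ¬p3 ∧ p3 ∧ ¬(p3 ∧ (p3 ∨ p0))) ∧ (p1 ∨ ¬p3 ∧ p3 ∧ ¬(p3 ∧ (p3 ∨ p0))) ∨ p4
= (¬p3 ∨ ¬p3 ∧ p3 ∧ ¬(p3 ∧ (p3 ∨ p0))) ∧ (p1 ∨ ¬p3 ∧ p3 ∧ ¬(p3 ∧ (p3 ∨ p0))) ∨ p4   — complement / identity
= ¬p3 ∧ p3 ∧ ¬(p3 ∧ (p3 ∨ p0)) ∨ ¬p3 ∧ p1 ∨ p4   — distribution
= ¬p3 ∧ p3 ∧ ¬p3 ∨ ¬p3 ∧ p1 ∨ p4   — absorption
= (¬p3 ∧ p3 ∨ p1) ∧ ¬p3 ∨ p4   — distribution
= p1 ∧ ¬p3 ∨ p4   — complement / identity

p1 ∧ ¬p3 ∨ p4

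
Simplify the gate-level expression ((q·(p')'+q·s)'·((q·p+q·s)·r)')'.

(p+s)·q

((q·(p')'+q·s)'·((q·p+q·s)·r)')'
= q·(p')'+q·s+(q·p+q·s)·r   — De Morgan
= q·p+q·s+(q·p+q·s)·r   — double negation
= q·p+q·s   — absorption
= (p+s)·q   — distribution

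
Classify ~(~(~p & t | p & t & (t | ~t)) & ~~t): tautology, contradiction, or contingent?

tautology

~(~(~p & t | p & t & (t | ~t)) & ~~t)
= ~(~(~p & t | p & t) & ~~t)   [complement / identity]
= ~(~t & ~~t)   [distribution]
= t | ~t   [De Morgan]
= 1   [complement]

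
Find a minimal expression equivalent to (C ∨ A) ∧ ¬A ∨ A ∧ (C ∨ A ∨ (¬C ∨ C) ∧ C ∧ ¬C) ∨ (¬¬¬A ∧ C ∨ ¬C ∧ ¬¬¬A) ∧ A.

(C ∨ A) ∧ ¬A ∨ A ∧ (C ∨ A ∨ (¬C ∨ C) ∧ C ∧ ¬C) ∨ (¬¬¬A ∧ C ∨ ¬C ∧ ¬¬¬A) ∧ A
= (C ∨ A) ∧ ¬A ∨ A ∧ (C ∨ A ∨ C ∧ ¬C) ∨ (¬¬¬A ∧ C ∨ ¬C ∧ ¬¬¬A) ∧ A   — complement / identity
= (C ∨ A) ∧ ¬A ∨ A ∧ (C ∨ A ∨ C ∧ ¬C) ∨ ¬¬¬A ∧ A   — distribution
= (C ∨ A) ∧ ¬A ∨ A ∧ (C ∨ A) ∨ ¬¬¬A ∧ A   — complement / identity
= (C ∨ A) ∧ ¬A ∨ A ∧ (C ∨ A) ∨ ¬A ∧ A   — double negation
= C ∨ A ∨ ¬A ∧ A   — distribution
= C ∨ A   — complement / identity

C ∨ A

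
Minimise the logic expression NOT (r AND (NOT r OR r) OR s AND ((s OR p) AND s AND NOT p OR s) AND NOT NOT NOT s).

NOT (r AND (NOT r OR r) OR s AND ((s OR p) AND s AND NOT p OR s) AND NOT NOT NOT s)
= NOT (r AND (NOT r OR r) OR s AND (s AND NOT p OR s) AND NOT NOT NOT s)   — absorption
= NOT (r AND (NOT r OR r) OR s AND (s AND NOT p OR s) AND NOT s)   — double negation
= NOT (r AND (NOT r OR r) OR s AND s AND NOT s)   — absorption
= NOT (r AND (NOT r OR r) OR s AND NOT s)   — idempotence
= NOT (r AND (NOT r OR r))   — complement / identity
= NOT r   — complement / identity

NOT r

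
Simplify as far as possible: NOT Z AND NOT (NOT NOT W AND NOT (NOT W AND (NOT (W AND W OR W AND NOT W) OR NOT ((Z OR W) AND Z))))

NOT Z AND NOT W

NOT Z AND NOT (NOT NOT W AND NOT (NOT W AND (NOT (W AND W OR W AND NOT W) OR NOT ((Z OR W) AND Z))))
= NOT Z AND NOT (NOT NOT W AND NOT (NOT W AND (NOT (W AND W OR W AND NOT W) OR NOT Z)))
= NOT Z AND NOT (NOT NOT W AND NOT (NOT W AND (NOT W OR NOT Z)))
= NOT Z AND NOT (NOT NOT W AND NOT NOT W)
= NOT Z AND NOT NOT NOT W
= NOT Z AND NOT W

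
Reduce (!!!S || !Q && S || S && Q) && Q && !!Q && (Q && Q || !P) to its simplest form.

Q

(!!!S || !Q && S || S && Q) && Q && !!Q && (Q && Q || !P)
= (!!!S || !Q && S || S && Q) && Q && Q && (Q && Q || !P)   — double negation
= (!!!S || S) && Q && Q && (Q && Q || !P)   — distribution
= (!!!S || S) && Q && Q   — absorption
= (!S || S) && Q && Q   — double negation
= Q && Q   — complement / identity
= Q   — idempotence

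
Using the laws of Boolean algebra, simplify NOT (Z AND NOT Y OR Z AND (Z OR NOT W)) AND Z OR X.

NOT (Z AND NOT Y OR Z AND (Z OR NOT W)) AND Z OR X
= NOT (Z AND NOT Y OR Z) AND Z OR X   (absorption)
= NOT Z AND Z OR X   (absorption)
= X   (complement / identity)

X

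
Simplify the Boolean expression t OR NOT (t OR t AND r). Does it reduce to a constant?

TRUE

t OR NOT (t OR t AND r)
= t OR NOT t
= TRUE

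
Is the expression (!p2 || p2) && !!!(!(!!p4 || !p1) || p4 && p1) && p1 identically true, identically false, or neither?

(!p2 || p2) && !!!(!(!!p4 || !p1) || p4 && p1) && p1
= !!!(!(!!p4 || !p1) || p4 && p1) && p1   (complement / identity)
= !!!(!p4 && p1 || p4 && p1) && p1   (De Morgan)
= !(!p4 && p1 || p4 && p1) && p1   (double negation)
= !p1 && p1   (distribution)
= false   (complement)

identically false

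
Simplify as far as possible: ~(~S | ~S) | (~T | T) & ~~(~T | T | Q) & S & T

~(~S | ~S) | (~T | T) & ~~(~T | T | Q) & S & T
= ~(~S | ~S) | (~T | T) & (~T | T | Q) & S & T
= ~~S | (~T | T) & (~T | T | Q) & S & T
= ~~S | (~T | T) & S & T
= S | (~T | T) & S & T
= S | S & T
= S

S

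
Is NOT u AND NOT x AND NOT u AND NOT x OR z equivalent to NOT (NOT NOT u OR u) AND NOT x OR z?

Yes

E1: NOT u AND NOT x AND NOT u AND NOT x OR z
    = NOT u AND NOT x OR z   — idempotence
E2: NOT (NOT NOT u OR u) AND NOT x OR z
    = NOT (u OR u) AND NOT x OR z   — double negation
    = NOT u AND NOT x OR z   — idempotence
Both reduce to NOT u AND NOT x OR z, so they are equivalent.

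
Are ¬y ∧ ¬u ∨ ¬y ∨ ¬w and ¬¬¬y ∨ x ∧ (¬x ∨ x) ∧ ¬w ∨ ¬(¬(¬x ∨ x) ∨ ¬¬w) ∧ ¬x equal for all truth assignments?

Yes

E1: ¬y ∧ ¬u ∨ ¬y ∨ ¬w
    = ¬y ∨ ¬w   [absorption]
E2: ¬¬¬y ∨ x ∧ (¬x ∨ x) ∧ ¬w ∨ ¬(¬(¬x ∨ x) ∨ ¬¬w) ∧ ¬x
    = ¬¬¬y ∨ x ∧ (¬x ∨ x) ∧ ¬w ∨ (¬x ∨ x) ∧ ¬w ∧ ¬x   [De Morgan]
    = ¬¬¬y ∨ (¬x ∨ x) ∧ ¬w   [distribution]
    = ¬¬¬y ∨ ¬w   [complement / identity]
    = ¬y ∨ ¬w   [double negation]
Both reduce to ¬y ∨ ¬w, so they are equivalent.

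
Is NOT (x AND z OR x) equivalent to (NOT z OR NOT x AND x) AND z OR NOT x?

Yes

E1: NOT (x AND z OR x)
    = NOT x
E2: (NOT z OR NOT x AND x) AND z OR NOT x
    = NOT z AND z OR NOT x
    = NOT x
Both reduce to NOT x, so they are equivalent.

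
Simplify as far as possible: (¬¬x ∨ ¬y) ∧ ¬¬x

(¬¬x ∨ ¬y) ∧ ¬¬x
= ¬¬x   (absorption)
= x   (double negation)

x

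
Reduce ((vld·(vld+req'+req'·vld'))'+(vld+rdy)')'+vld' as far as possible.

((vld·(vld+req'+req'·vld'))'+(vld+rdy)')'+vld'
= ((vld·(vld+req'))'+(vld+rdy)')'+vld'   — absorption
= (vld'+(vld+rdy)')'+vld'   — absorption
= vld·(vld+rdy)+vld'   — De Morgan
= vld+vld'   — absorption
= 1   — complement

1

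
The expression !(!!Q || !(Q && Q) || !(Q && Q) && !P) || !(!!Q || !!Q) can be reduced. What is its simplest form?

!(!!Q || !(Q && Q) || !(Q && Q) && !P) || !(!!Q || !!Q)
= !(!!Q || !(Q && Q) || !(Q && Q) && !P) || !Q && !Q   (De Morgan)
= !(!!Q || !(Q && Q)) || !Q && !Q   (absorption)
= !(!!Q || !Q) || !Q && !Q   (idempotence)
= !Q && Q || !Q && !Q   (De Morgan)
= (Q || !Q) && !Q   (distribution)
= !Q   (complement / identity)

!Q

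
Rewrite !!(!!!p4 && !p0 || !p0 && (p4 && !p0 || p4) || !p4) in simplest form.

!!(!!!p4 && !p0 || !p0 && (p4 && !p0 || p4) || !p4)
= !!(!p4 && !p0 || !p0 && (p4 && !p0 || p4) || !p4)   — double negation
= !!(!p4 && !p0 || !p0 && p4 || !p4)   — absorption
= !!(!p0 || !p4)   — distribution
= !p0 || !p4   — double negation

!p0 || !p4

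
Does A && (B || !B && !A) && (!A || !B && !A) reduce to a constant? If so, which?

A && (B || !B && !A) && (!A || !B && !A)
= A && (!B && !A || B && !A)   — distribution
= A && !A   — distribution
= false   — complement

yes, False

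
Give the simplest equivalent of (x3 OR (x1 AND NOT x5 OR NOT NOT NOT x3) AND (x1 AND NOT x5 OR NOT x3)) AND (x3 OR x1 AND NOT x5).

x1 AND NOT x5 OR x3

(x3 OR (x1 AND NOT x5 OR NOT NOT NOT x3) AND (x1 AND NOT x5 OR NOT x3)) AND (x3 OR x1 AND NOT x5)
= (x1 AND NOT x5 OR NOT NOT NOT x3) AND (x1 AND NOT x5 OR NOT x3) AND x1 AND NOT x5 OR x3   — distribution
= (x1 AND NOT x5 OR NOT x3) AND (x1 AND NOT x5 OR NOT x3) AND x1 AND NOT x5 OR x3   — double negation
= (x1 AND NOT x5 OR NOT x3) AND x1 AND NOT x5 OR x3   — idempotence
= x1 AND NOT x5 OR x3   — absorption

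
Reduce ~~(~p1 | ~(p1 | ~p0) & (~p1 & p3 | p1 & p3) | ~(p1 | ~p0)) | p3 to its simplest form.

~p1 | p3

~~(~p1 | ~(p1 | ~p0) & (~p1 & p3 | p1 & p3) | ~(p1 | ~p0)) | p3
= ~~(~p1 | ~(p1 | ~p0) & p3 | ~(p1 | ~p0)) | p3
= ~~(~p1 | ~(p1 | ~p0)) | p3
= ~(p1 & (p1 | ~p0)) | p3
= ~p1 | p3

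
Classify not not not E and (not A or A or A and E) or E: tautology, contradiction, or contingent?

not not not E and (not A or A or A and E) or E
= not E and (not A or A or A and E) or E   (double negation)
= not E and (not A or A) or E   (absorption)
= not E or E   (complement / identity)
= True   (complement)

tautology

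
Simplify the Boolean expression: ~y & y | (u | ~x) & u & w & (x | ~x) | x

u & w | x

~y & y | (u | ~x) & u & w & (x | ~x) | x
= ~y & y | u & w & (x | ~x) | x   — absorption
= u & w & (x | ~x) | x   — complement / identity
= u & w | x   — complement / identity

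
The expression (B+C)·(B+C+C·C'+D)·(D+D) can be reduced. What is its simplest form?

(B+C)·(B+C+C·C'+D)·(D+D)
= (B+C)·(B+C+D)·(D+D)   [complement / identity]
= (B+C)·(B+C+D)·D   [idempotence]
= (B+C)·D   [absorption]

(B+C)·D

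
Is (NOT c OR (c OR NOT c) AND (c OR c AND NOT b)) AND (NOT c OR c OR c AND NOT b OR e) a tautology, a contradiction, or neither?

tautology

(NOT c OR (c OR NOT c) AND (c OR c AND NOT b)) AND (NOT c OR c OR c AND NOT b OR e)
= (NOT c OR c OR c AND NOT b) AND (NOT c OR c OR c AND NOT b OR e)   [complement / identity]
= NOT c OR c OR c AND NOT b   [absorption]
= NOT c OR c   [absorption]
= TRUE   [complement]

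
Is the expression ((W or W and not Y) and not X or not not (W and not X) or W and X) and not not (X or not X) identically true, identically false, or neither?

((W or W and not Y) and not X or not not (W and not X) or W and X) and not not (X or not X)
= ((W or W and not Y) and not X or W and not X or W and X) and not not (X or not X)   (double negation)
= (W and not X or W and not X or W and X) and not not (X or not X)   (absorption)
= (W and not X or W and X) and not not (X or not X)   (idempotence)
= (W and not X or W and X) and (X or not X)   (double negation)
= W and not X or W and X   (complement / identity)
= W   (distribution)
This depends on W, so it is not a constant.

neither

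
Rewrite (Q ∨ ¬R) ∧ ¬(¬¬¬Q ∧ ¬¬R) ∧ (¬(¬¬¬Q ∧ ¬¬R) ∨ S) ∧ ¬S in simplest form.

(Q ∨ ¬R) ∧ ¬S

(Q ∨ ¬R) ∧ ¬(¬¬¬Q ∧ ¬¬R) ∧ (¬(¬¬¬Q ∧ ¬¬R) ∨ S) ∧ ¬S
= (Q ∨ ¬R) ∧ (¬¬Q ∨ ¬R) ∧ (¬(¬¬¬Q ∧ ¬¬R) ∨ S) ∧ ¬S
= (Q ∨ ¬R) ∧ (¬¬Q ∨ ¬R) ∧ (¬¬Q ∨ ¬R ∨ S) ∧ ¬S
= (Q ∨ ¬R) ∧ (¬¬Q ∨ ¬R) ∧ ¬S
= (Q ∨ ¬R) ∧ (Q ∨ ¬R) ∧ ¬S
= (Q ∨ ¬R) ∧ ¬S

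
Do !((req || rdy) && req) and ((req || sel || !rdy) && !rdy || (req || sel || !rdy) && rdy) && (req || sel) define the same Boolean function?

E1: !((req || rdy) && req)
    = !req
E2: ((req || sel || !rdy) && !rdy || (req || sel || !rdy) && rdy) && (req || sel)
    = (req || sel || !rdy) && (req || sel)
    = req || sel
These differ: at rdy=0, req=1, sel=0, E1 = 0 but E2 = 1.

No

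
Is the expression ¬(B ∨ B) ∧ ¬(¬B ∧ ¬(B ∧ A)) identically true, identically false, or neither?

identically false

¬(B ∨ B) ∧ ¬(¬B ∧ ¬(B ∧ A))
= ¬(B ∨ B) ∧ (B ∨ B ∧ A)
= ¬(B ∨ B) ∧ B
= ¬B ∧ B
= False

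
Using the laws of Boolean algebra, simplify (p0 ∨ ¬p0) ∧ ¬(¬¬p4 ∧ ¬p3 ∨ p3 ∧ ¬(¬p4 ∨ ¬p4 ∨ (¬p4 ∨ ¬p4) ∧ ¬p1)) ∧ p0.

¬p4 ∧ p0

(p0 ∨ ¬p0) ∧ ¬(¬¬p4 ∧ ¬p3 ∨ p3 ∧ ¬(¬p4 ∨ ¬p4 ∨ (¬p4 ∨ ¬p4) ∧ ¬p1)) ∧ p0
= ¬(¬¬p4 ∧ ¬p3 ∨ p3 ∧ ¬(¬p4 ∨ ¬p4 ∨ (¬p4 ∨ ¬p4) ∧ ¬p1)) ∧ p0   (complement / identity)
= ¬(¬¬p4 ∧ ¬p3 ∨ p3 ∧ ¬(¬p4 ∨ ¬p4)) ∧ p0   (absorption)
= ¬(¬¬p4 ∧ ¬p3 ∨ p3 ∧ ¬¬p4) ∧ p0   (idempotence)
= ¬¬¬p4 ∧ p0   (distribution)
= ¬p4 ∧ p0   (double negation)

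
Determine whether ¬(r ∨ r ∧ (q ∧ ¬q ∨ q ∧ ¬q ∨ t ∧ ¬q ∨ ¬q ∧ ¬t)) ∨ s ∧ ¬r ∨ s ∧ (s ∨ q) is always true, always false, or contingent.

¬(r ∨ r ∧ (q ∧ ¬q ∨ q ∧ ¬q ∨ t ∧ ¬q ∨ ¬q ∧ ¬t)) ∨ s ∧ ¬r ∨ s ∧ (s ∨ q)
= ¬(r ∨ r ∧ (q ∧ ¬q ∨ t ∧ ¬q ∨ ¬q ∧ ¬t)) ∨ s ∧ ¬r ∨ s ∧ (s ∨ q)
= ¬(r ∨ r ∧ (q ∧ ¬q ∨ t ∧ ¬q ∨ ¬q ∧ ¬t)) ∨ s ∧ ¬r ∨ s
= ¬(r ∨ r ∧ (t ∧ ¬q ∨ ¬q ∧ ¬t)) ∨ s ∧ ¬r ∨ s
= ¬(r ∨ r ∧ ¬q) ∨ s ∧ ¬r ∨ s
= ¬r ∨ s ∧ ¬r ∨ s
= ¬r ∨ s
This depends on r, s, so it is not a constant.

contingent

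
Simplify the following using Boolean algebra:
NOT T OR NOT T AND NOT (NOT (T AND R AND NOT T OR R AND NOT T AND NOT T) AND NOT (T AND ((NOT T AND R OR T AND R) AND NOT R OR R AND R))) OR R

NOT T OR NOT T AND NOT (NOT (T AND R AND NOT T OR R AND NOT T AND NOT T) AND NOT (T AND ((NOT T AND R OR T AND R) AND NOT R OR R AND R))) OR R
= NOT T OR NOT T AND NOT (NOT (T AND R AND NOT T OR R AND NOT T AND NOT T) AND NOT (T AND (R AND NOT R OR R AND R))) OR R   (distribution)
= NOT T OR NOT T AND NOT (NOT (R AND NOT T) AND NOT (T AND (R AND NOT R OR R AND R))) OR R   (distribution)
= NOT T OR NOT T AND NOT (NOT (R AND NOT T) AND NOT (T AND R)) OR R   (distribution)
= NOT T OR NOT T AND (R AND NOT T OR T AND R) OR R   (De Morgan)
= NOT T OR NOT T AND R OR R   (distribution)
= NOT T OR R   (absorption)

NOT T OR R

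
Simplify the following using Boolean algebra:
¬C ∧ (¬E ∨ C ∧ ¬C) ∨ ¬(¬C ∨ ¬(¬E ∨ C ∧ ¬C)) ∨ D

¬C ∧ (¬E ∨ C ∧ ¬C) ∨ ¬(¬C ∨ ¬(¬E ∨ C ∧ ¬C)) ∨ D
= ¬C ∧ (¬E ∨ C ∧ ¬C) ∨ C ∧ (¬E ∨ C ∧ ¬C) ∨ D   — De Morgan
= ¬E ∨ C ∧ ¬C ∨ D   — distribution
= ¬E ∨ D   — complement / identity

¬E ∨ D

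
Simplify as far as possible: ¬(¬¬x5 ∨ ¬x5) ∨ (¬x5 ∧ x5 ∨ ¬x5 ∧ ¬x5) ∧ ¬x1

¬x5 ∧ ¬x1

¬(¬¬x5 ∨ ¬x5) ∨ (¬x5 ∧ x5 ∨ ¬x5 ∧ ¬x5) ∧ ¬x1
= ¬(¬¬x5 ∨ ¬x5) ∨ ¬x5 ∧ ¬x1   — distribution
= ¬x5 ∧ x5 ∨ ¬x5 ∧ ¬x1   — De Morgan
= ¬x5 ∧ ¬x1   — complement / identity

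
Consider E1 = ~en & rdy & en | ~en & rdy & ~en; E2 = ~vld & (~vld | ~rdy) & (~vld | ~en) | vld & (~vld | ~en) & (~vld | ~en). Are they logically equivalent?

E1: ~en & rdy & en | ~en & rdy & ~en
    = ~en & rdy
E2: ~vld & (~vld | ~rdy) & (~vld | ~en) | vld & (~vld | ~en) & (~vld | ~en)
    = ~vld & (~vld | ~rdy) & (~vld | ~en) | vld & (~vld | ~en)
    = ~vld & (~vld | ~en) | vld & (~vld | ~en)
    = ~vld | ~en
These differ: at en=0, rdy=0, vld=0, E1 = 0 but E2 = 1.

No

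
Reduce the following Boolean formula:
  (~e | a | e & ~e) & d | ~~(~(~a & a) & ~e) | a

(~e | a | e & ~e) & d | ~~(~(~a & a) & ~e) | a
= (~e | a | e & ~e) & d | ~(~a & a | e) | a   [De Morgan]
= (~e | a) & d | ~(~a & a | e) | a   [complement / identity]
= (~e | a) & d | ~e | a   [complement / identity]
= ~e | a   [absorption]

~e | a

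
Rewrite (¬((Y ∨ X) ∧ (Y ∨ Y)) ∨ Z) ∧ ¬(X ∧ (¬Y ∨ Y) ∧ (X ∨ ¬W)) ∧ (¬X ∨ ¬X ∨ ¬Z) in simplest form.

(¬Y ∨ Z) ∧ ¬X

(¬((Y ∨ X) ∧ (Y ∨ Y)) ∨ Z) ∧ ¬(X ∧ (¬Y ∨ Y) ∧ (X ∨ ¬W)) ∧ (¬X ∨ ¬X ∨ ¬Z)
= (¬((Y ∨ X) ∧ (Y ∨ Y)) ∨ Z) ∧ ¬(X ∧ (X ∨ ¬W)) ∧ (¬X ∨ ¬X ∨ ¬Z)
= (¬((Y ∨ X) ∧ (Y ∨ Y)) ∨ Z) ∧ ¬(X ∧ (X ∨ ¬W)) ∧ (¬X ∨ ¬Z)
= (¬((Y ∨ X) ∧ (Y ∨ Y)) ∨ Z) ∧ ¬X ∧ (¬X ∨ ¬Z)
= (¬((Y ∨ X) ∧ (Y ∨ Y)) ∨ Z) ∧ ¬X
= (¬((Y ∨ X) ∧ Y) ∨ Z) ∧ ¬X
= (¬Y ∨ Z) ∧ ¬X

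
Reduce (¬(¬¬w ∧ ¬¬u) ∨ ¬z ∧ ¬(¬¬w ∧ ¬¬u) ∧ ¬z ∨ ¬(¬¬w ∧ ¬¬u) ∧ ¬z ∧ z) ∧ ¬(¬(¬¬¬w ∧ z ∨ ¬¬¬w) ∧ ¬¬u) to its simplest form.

(¬(¬¬w ∧ ¬¬u) ∨ ¬z ∧ ¬(¬¬w ∧ ¬¬u) ∧ ¬z ∨ ¬(¬¬w ∧ ¬¬u) ∧ ¬z ∧ z) ∧ ¬(¬(¬¬¬w ∧ z ∨ ¬¬¬w) ∧ ¬¬u)
= (¬(¬¬w ∧ ¬¬u) ∨ ¬(¬¬w ∧ ¬¬u) ∧ ¬z) ∧ ¬(¬(¬¬¬w ∧ z ∨ ¬¬¬w) ∧ ¬¬u)
= ¬(¬¬w ∧ ¬¬u) ∧ ¬(¬(¬¬¬w ∧ z ∨ ¬¬¬w) ∧ ¬¬u)
= ¬(¬¬w ∧ ¬¬u) ∧ ¬(¬¬¬¬w ∧ ¬¬u)
= ¬(¬¬w ∧ ¬¬u) ∧ ¬(¬¬w ∧ ¬¬u)
= ¬(¬¬w ∧ ¬¬u)
= ¬w ∨ ¬u

¬w ∨ ¬u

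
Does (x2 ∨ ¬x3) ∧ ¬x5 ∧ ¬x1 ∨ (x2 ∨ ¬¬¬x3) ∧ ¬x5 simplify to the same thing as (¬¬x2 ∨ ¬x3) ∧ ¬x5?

Yes

E1: (x2 ∨ ¬x3) ∧ ¬x5 ∧ ¬x1 ∨ (x2 ∨ ¬¬¬x3) ∧ ¬x5
    = (x2 ∨ ¬x3) ∧ ¬x5 ∧ ¬x1 ∨ (x2 ∨ ¬x3) ∧ ¬x5   — double negation
    = (x2 ∨ ¬x3) ∧ ¬x5   — absorption
E2: (¬¬x2 ∨ ¬x3) ∧ ¬x5
    = (x2 ∨ ¬x3) ∧ ¬x5   — double negation
Both reduce to (x2 ∨ ¬x3) ∧ ¬x5, so they are equivalent.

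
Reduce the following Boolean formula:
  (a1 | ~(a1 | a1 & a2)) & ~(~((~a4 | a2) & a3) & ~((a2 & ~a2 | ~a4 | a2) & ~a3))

~a4 | a2

(a1 | ~(a1 | a1 & a2)) & ~(~((~a4 | a2) & a3) & ~((a2 & ~a2 | ~a4 | a2) & ~a3))
= (a1 | ~a1) & ~(~((~a4 | a2) & a3) & ~((a2 & ~a2 | ~a4 | a2) & ~a3))   — absorption
= (a1 | ~a1) & ~(~((~a4 | a2) & a3) & ~((~a4 | a2) & ~a3))   — complement / identity
= (a1 | ~a1) & ((~a4 | a2) & a3 | (~a4 | a2) & ~a3)   — De Morgan
= (a1 | ~a1) & (~a4 | a2)   — distribution
= ~a4 | a2   — complement / identity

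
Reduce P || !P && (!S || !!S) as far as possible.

P || !P && (!S || !!S)
= P || !P && (!S || S)   (double negation)
= P || !P   (complement / identity)
= true   (complement)

true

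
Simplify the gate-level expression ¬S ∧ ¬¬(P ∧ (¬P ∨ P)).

¬S ∧ ¬¬(P ∧ (¬P ∨ P))
= ¬S ∧ ¬¬P   (complement / identity)
= ¬S ∧ P   (double negation)

¬S ∧ P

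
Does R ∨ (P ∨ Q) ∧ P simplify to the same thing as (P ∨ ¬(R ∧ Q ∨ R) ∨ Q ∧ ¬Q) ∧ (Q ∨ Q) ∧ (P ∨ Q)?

No

E1: R ∨ (P ∨ Q) ∧ P
    = R ∨ P   (absorption)
E2: (P ∨ ¬(R ∧ Q ∨ R) ∨ Q ∧ ¬Q) ∧ (Q ∨ Q) ∧ (P ∨ Q)
    = (P ∨ ¬(R ∧ Q ∨ R)) ∧ (Q ∨ Q) ∧ (P ∨ Q)   (complement / identity)
    = (P ∨ ¬R) ∧ (Q ∨ Q) ∧ (P ∨ Q)   (absorption)
    = (P ∨ ¬R) ∧ (Q ∧ P ∨ Q)   (distribution)
    = (P ∨ ¬R) ∧ Q   (absorption)
These differ: at P=1, Q=0, R=0, E1 = 1 but E2 = 0.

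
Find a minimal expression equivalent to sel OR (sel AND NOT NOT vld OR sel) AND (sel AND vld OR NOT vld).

sel OR (sel AND NOT NOT vld OR sel) AND (sel AND vld OR NOT vld)
= sel OR (sel AND vld OR sel) AND (sel AND vld OR NOT vld)   [double negation]
= sel OR sel AND vld OR sel AND NOT vld   [distribution]
= sel OR sel   [distribution]
= sel   [idempotence]

sel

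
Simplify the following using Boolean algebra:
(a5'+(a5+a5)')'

(a5'+(a5+a5)')'
= (a5'+a5')'   (idempotence)
= (a5')'   (idempotence)
= a5   (double negation)

a5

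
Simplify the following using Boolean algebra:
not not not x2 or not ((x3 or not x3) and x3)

not not not x2 or not ((x3 or not x3) and x3)
= not not not x2 or not x3
= not x2 or not x3

not x2 or not x3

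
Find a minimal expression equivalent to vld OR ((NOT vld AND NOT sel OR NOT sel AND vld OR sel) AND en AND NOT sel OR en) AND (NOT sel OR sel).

vld OR en

vld OR ((NOT vld AND NOT sel OR NOT sel AND vld OR sel) AND en AND NOT sel OR en) AND (NOT sel OR sel)
= vld OR ((NOT sel OR sel) AND en AND NOT sel OR en) AND (NOT sel OR sel)
= vld OR (en AND NOT sel OR en) AND (NOT sel OR sel)
= vld OR en AND NOT sel OR en
= vld OR en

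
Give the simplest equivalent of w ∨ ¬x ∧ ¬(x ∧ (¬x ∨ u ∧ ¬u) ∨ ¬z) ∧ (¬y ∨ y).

w ∨ ¬x ∧ ¬(x ∧ (¬x ∨ u ∧ ¬u) ∨ ¬z) ∧ (¬y ∨ y)
= w ∨ ¬x ∧ ¬(x ∧ ¬x ∨ ¬z) ∧ (¬y ∨ y)   [complement / identity]
= w ∨ ¬x ∧ ¬¬z ∧ (¬y ∨ y)   [complement / identity]
= w ∨ ¬x ∧ ¬¬z   [complement / identity]
= w ∨ ¬x ∧ z   [double negation]

w ∨ ¬x ∧ z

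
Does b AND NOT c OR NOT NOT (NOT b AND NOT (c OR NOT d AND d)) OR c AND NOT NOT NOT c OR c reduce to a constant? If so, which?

yes, True

b AND NOT c OR NOT NOT (NOT b AND NOT (c OR NOT d AND d)) OR c AND NOT NOT NOT c OR c
= b AND NOT c OR NOT NOT (NOT b AND NOT (c OR NOT d AND d)) OR c AND NOT c OR c   — double negation
= b AND NOT c OR NOT NOT (NOT b AND NOT (c OR NOT d AND d)) OR c   — complement / identity
= b AND NOT c OR NOT NOT (NOT b AND NOT c) OR c   — complement / identity
= b AND NOT c OR NOT b AND NOT c OR c   — double negation
= NOT c OR c   — distribution
= TRUE   — complement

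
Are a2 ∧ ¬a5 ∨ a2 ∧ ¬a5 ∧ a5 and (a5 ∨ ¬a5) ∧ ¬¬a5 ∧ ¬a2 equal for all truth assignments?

E1: a2 ∧ ¬a5 ∨ a2 ∧ ¬a5 ∧ a5
    = a2 ∧ ¬a5   [absorption]
E2: (a5 ∨ ¬a5) ∧ ¬¬a5 ∧ ¬a2
    = ¬¬a5 ∧ ¬a2   [complement / identity]
    = a5 ∧ ¬a2   [double negation]
These differ: at a2=0, a5=1, E1 = 0 but E2 = 1.

No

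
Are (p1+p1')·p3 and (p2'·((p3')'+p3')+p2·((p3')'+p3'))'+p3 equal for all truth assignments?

E1: (p1+p1')·p3
    = p3   — complement / identity
E2: (p2'·((p3')'+p3')+p2·((p3')'+p3'))'+p3
    = ((p3')'+p3')'+p3   — distribution
    = p3'·p3+p3   — De Morgan
    = p3   — complement / identity
Both reduce to p3, so they are equivalent.

Yes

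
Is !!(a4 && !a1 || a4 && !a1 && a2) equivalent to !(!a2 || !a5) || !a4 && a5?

No

E1: !!(a4 && !a1 || a4 && !a1 && a2)
    = !!(a4 && !a1)   — absorption
    = a4 && !a1   — double negation
E2: !(!a2 || !a5) || !a4 && a5
    = a2 && a5 || !a4 && a5   — De Morgan
    = (a2 || !a4) && a5   — distribution
These differ: at a1=0, a2=1, a4=0, a5=1, E1 = 0 but E2 = 1.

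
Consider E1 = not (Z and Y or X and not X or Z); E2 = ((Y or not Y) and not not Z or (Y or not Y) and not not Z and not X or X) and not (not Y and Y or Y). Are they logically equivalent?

No

E1: not (Z and Y or X and not X or Z)
    = not (Z and Y or Z)   [complement / identity]
    = not Z   [absorption]
E2: ((Y or not Y) and not not Z or (Y or not Y) and not not Z and not X or X) and not (not Y and Y or Y)
    = ((Y or not Y) and not not Z or X) and not (not Y and Y or Y)   [absorption]
    = (not not Z or X) and not (not Y and Y or Y)   [complement / identity]
    = (not not Z or X) and not Y   [complement / identity]
    = (Z or X) and not Y   [double negation]
These differ: at X=1, Y=0, Z=1, E1 = 0 but E2 = 1.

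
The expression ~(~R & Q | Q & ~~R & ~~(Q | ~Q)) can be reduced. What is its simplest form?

~(~R & Q | Q & ~~R & ~~(Q | ~Q))
= ~(~R & Q | Q & R & ~~(Q | ~Q))   — double negation
= ~(~R & Q | Q & R & (Q | ~Q))   — double negation
= ~(~R & Q | Q & R)   — complement / identity
= ~Q   — distribution

~Q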